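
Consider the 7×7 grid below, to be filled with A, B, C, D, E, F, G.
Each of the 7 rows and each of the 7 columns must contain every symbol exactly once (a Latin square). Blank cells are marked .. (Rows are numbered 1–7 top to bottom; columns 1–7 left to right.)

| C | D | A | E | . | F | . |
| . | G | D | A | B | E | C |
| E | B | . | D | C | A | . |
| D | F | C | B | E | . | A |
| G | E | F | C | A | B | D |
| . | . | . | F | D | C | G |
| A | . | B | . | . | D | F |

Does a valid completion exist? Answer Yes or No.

Row 3, column 7: row 3 together with column 7 already contain {A, B, C, D, E, F, G} — every symbol — so nothing can go there. The grid has no valid completion.

No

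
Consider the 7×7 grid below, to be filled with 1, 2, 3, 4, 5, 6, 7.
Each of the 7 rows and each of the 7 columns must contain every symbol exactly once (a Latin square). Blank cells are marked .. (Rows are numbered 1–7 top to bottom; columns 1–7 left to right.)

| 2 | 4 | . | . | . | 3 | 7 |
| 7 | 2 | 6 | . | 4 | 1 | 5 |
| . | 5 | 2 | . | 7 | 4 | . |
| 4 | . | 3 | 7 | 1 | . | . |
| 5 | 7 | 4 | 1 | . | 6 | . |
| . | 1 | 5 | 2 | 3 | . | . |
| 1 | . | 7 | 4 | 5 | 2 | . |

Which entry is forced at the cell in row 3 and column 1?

3

Row 1, column 3: row 1 has {2, 3, 4, 7} and column 3 has {2, 3, 4, 5, 6, 7}, leaving only 1.
Row 1, column 5: row 1 has {1, 2, 3, 4, 7} and column 5 has {1, 3, 4, 5, 7}, leaving only 6.
Row 1, column 4: row 1 has {1, 2, 3, 4, 6, 7} and column 4 has {1, 2, 4, 7}, leaving only 5.
Row 2, column 4: row 2 has {1, 2, 4, 5, 6, 7} and column 4 has {1, 2, 4, 5, 7}, leaving only 3.
Row 3, column 4: row 3 has {2, 4, 5, 7} and column 4 has {1, 2, 3, 4, 5, 7}, leaving only 6.
Row 3 already has {2, 4, 5, 6, 7} and column 1 already has {1, 2, 4, 5, 7}, so row 3, column 1 must be 3.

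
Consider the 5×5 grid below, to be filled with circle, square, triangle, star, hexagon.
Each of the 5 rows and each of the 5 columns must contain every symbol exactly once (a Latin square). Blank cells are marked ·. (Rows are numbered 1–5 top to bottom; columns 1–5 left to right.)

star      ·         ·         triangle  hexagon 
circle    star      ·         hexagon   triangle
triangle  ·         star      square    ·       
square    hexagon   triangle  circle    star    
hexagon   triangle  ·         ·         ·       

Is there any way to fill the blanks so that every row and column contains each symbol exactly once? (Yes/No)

Row 2, column 3: row 2 has {circle, triangle, star, hexagon} and column 3 has {triangle, star}, so it must be square.
Row 1, column 3: row 1 has {triangle, star, hexagon} and column 3 has {square, triangle, star}, so it must be circle.
Now row 5, column 3: row 5 together with column 3 already contain {circle, square, triangle, star, hexagon} — every symbol — so nothing can go there. The grid has no valid completion.

No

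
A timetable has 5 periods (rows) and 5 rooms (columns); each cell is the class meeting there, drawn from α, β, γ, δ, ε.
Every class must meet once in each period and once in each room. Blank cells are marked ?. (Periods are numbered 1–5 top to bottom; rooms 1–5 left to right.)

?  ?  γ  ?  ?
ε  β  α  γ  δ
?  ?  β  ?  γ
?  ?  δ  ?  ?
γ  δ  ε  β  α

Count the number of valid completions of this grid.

Period 1, room 1: eliminating its period and room leaves {α, β, δ}.
Period 1, room 2: eliminating its period and room leaves {α, ε}.
Period 1, room 4: eliminating its period and room leaves {α, δ, ε}.
Period 1, room 5: eliminating its period and room leaves {β, ε}.
Period 3, room 1: eliminating its period and room leaves {α, δ}.
Period 3, room 2: eliminating its period and room leaves {α, ε}.
Period 3, room 4: eliminating its period and room leaves {α, δ, ε}.
Period 4, room 1: eliminating its period and room leaves {α, β}.
Period 4, room 2: eliminating its period and room leaves {α, γ, ε}.
Period 4, room 4: eliminating its period and room leaves {α, ε}.
Period 4, room 5: eliminating its period and room leaves {β, ε}.
Enumerating the assignments across these blanks that avoid any period or room repeat gives 3 completions.

3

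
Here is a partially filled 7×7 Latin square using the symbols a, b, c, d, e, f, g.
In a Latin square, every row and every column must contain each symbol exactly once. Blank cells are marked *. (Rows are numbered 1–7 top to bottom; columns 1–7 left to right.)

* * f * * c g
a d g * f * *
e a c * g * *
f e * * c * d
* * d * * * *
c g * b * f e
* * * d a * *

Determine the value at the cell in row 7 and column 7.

Row 1, column 2: row 1 has {c, f, g} and column 2 has {a, d, e, g}, leaving only b.
Row 1, column 1: row 1 has {b, c, f, g} and column 1 has {a, c, e, f}, leaving only d.
Row 1, column 5: row 1 has {b, c, d, f, g} and column 5 has {a, c, f, g}, leaving only e.
Row 1, column 4: row 1 has {b, c, d, e, f, g} and column 4 has {b, d}, leaving only a.
Row 3, column 4: row 3 has {a, c, e, g} and column 4 has {a, b, d}, leaving only f.
Row 3, column 7: row 3 has {a, c, e, f, g} and column 7 has {d, e, g}, leaving only b.
Row 2, column 7: row 2 has {a, d, f, g} and column 7 has {b, d, e, g}, leaving only c.
Row 7 already has {a, d} and column 7 already has {b, c, d, e, g}, so row 7, column 7 must be f.

f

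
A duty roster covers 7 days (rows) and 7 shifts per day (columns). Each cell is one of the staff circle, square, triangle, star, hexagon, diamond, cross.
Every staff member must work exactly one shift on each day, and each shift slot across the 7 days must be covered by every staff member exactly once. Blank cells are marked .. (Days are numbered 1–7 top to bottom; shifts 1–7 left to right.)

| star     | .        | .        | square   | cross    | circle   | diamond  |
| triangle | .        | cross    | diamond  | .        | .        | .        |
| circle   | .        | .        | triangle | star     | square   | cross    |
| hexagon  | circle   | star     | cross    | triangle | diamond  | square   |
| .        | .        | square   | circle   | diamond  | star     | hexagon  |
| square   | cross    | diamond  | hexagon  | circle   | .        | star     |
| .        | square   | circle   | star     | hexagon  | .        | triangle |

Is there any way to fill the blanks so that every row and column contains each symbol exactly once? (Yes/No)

No day or shift among the givens repeats a symbol, and propagating forced cells runs into no contradiction.
One valid completion exists (for instance, star hexagon triangle square cross circle diamond / triangle star cross diamond square hexagon circle / circle diamond hexagon triangle star square cross / hexagon circle star cross triangle diamond square / cross triangle square circle diamond star hexagon / square cross diamond hexagon circle triangle star / diamond square circle star hexagon cross triangle).

Yes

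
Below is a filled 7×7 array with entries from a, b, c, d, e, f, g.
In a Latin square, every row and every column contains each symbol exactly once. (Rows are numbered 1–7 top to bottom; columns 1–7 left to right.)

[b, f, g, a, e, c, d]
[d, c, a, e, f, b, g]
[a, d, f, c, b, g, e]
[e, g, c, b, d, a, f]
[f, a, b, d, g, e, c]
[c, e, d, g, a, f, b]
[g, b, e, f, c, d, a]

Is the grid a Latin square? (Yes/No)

Yes

Each row is a permutation of the 7 symbols, and so is each column.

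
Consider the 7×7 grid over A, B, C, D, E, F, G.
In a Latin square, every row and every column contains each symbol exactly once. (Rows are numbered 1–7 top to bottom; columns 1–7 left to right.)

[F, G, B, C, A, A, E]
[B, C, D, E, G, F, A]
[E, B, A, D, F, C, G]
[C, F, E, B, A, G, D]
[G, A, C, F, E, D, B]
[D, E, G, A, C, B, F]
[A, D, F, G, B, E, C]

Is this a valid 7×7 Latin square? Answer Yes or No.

Column 5 contains A twice (at rows 1 and 4), so it is not a permutation.

No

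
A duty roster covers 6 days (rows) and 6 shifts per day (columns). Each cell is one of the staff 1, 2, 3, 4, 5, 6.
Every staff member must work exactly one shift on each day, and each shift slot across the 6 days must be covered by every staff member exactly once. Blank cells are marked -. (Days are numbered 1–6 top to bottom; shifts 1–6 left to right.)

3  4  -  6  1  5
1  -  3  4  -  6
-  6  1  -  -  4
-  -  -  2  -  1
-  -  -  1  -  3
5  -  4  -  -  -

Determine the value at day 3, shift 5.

Day 1, shift 3: day 1 has {1, 3, 4, 5, 6} and shift 3 has {1, 3, 4}, leaving only 2.
Day 3, shift 1: day 3 has {1, 4, 6} and shift 1 has {1, 3, 5}, leaving only 2.
Day 6, shift 4: day 6 has {4, 5} and shift 4 has {1, 2, 4, 6}, leaving only 3.
Day 3, shift 4: day 3 has {1, 2, 4, 6} and shift 4 has {1, 2, 3, 4, 6}, leaving only 5.
Day 3 already has {1, 2, 4, 5, 6} and shift 5 already has {1}, so day 3, shift 5 must be 3.

3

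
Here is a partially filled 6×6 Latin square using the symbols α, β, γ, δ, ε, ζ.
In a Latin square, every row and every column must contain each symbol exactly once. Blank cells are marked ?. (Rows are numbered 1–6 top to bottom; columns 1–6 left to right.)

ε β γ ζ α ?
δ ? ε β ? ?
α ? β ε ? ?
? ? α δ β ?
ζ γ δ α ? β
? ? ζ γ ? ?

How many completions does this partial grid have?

Row 1, column 6: eliminating its row and column leaves {δ}.
Row 2, column 2: eliminating its row and column leaves {α, ζ}.
Row 2, column 5: eliminating its row and column leaves {γ, ζ}.
Row 2, column 6: eliminating its row and column leaves {α, γ, ζ}.
Row 3, column 2: eliminating its row and column leaves {δ, ζ}.
Row 3, column 5: eliminating its row and column leaves {γ, δ, ζ}.
Row 3, column 6: eliminating its row and column leaves {γ, δ, ζ}.
Row 4, column 1: eliminating its row and column leaves {γ}.
Row 4, column 2: eliminating its row and column leaves {ε, ζ}.
Row 4, column 6: eliminating its row and column leaves {γ, ε, ζ}.
Row 5, column 5: eliminating its row and column leaves {ε}.
Row 6, column 1: eliminating its row and column leaves {β}.
Row 6, column 2: eliminating its row and column leaves {α, δ, ε}.
Row 6, column 5: eliminating its row and column leaves {δ, ε}.
Row 6, column 6: eliminating its row and column leaves {α, δ, ε}.
Enumerating the assignments across these blanks that avoid any row or column repeat gives 3 completions.

3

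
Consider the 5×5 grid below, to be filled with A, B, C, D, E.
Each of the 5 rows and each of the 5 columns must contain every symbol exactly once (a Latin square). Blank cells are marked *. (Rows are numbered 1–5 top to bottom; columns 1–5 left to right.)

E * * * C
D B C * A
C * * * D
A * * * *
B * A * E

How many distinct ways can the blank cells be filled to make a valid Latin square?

3

Row 1, column 2: eliminating its row and column leaves {A, D}.
Row 1, column 3: eliminating its row and column leaves {B, D}.
Row 1, column 4: eliminating its row and column leaves {A, B, D}.
Row 2, column 4: eliminating its row and column leaves {E}.
Row 3, column 2: eliminating its row and column leaves {A, E}.
Row 3, column 3: eliminating its row and column leaves {B, E}.
Row 3, column 4: eliminating its row and column leaves {A, B, E}.
Row 4, column 2: eliminating its row and column leaves {C, D, E}.
Row 4, column 3: eliminating its row and column leaves {B, D, E}.
Row 4, column 4: eliminating its row and column leaves {B, C, D, E}.
Row 4, column 5: eliminating its row and column leaves {B}.
Row 5, column 2: eliminating its row and column leaves {C, D}.
Row 5, column 4: eliminating its row and column leaves {C, D}.
Enumerating the assignments across these blanks that avoid any row or column repeat gives 3 completions.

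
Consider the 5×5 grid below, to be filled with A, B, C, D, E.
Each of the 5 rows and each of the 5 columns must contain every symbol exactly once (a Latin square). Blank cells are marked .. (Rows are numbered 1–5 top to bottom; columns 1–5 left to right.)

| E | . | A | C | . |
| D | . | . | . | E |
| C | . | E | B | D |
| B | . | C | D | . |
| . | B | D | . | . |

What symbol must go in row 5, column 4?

E

Row 1, column 2: row 1 has {A, C, E} and column 2 has {B}, leaving only D.
Row 1, column 5: row 1 has {A, C, D, E} and column 5 has {D, E}, leaving only B.
Row 2, column 3: row 2 has {D, E} and column 3 has {A, C, D, E}, leaving only B.
Row 2, column 4: row 2 has {B, D, E} and column 4 has {B, C, D}, leaving only A.
Row 5 already has {B, D} and column 4 already has {A, B, C, D}, so row 5, column 4 must be E.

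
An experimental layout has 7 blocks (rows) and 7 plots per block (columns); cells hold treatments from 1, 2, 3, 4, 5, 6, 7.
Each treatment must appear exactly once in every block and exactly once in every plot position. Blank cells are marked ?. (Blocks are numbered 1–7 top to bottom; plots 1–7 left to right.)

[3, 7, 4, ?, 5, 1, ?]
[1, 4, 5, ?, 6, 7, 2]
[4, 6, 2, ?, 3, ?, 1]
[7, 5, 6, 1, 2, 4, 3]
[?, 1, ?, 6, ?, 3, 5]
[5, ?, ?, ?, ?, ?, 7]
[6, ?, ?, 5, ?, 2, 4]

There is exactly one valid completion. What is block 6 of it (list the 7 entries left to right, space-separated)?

5 2 3 4 1 6 7

Block 6, plot 6: block 6 has {5, 7} and plot 6 has {1, 2, 3, 4, 7}, leaving only 6.
Block 1, plot 4: block 1 has {1, 3, 4, 5, 7} and plot 4 has {1, 5, 6}, leaving only 2.
Block 1, plot 7: block 1 has {1, 2, 3, 4, 5, 7} and plot 7 has {1, 2, 3, 4, 5, 7}, leaving only 6.
Block 2, plot 4: block 2 has {1, 2, 4, 5, 6, 7} and plot 4 has {1, 2, 5, 6}, leaving only 3.
Block 6, plot 4: block 6 has {5, 6, 7} and plot 4 has {1, 2, 3, 5, 6}, leaving only 4.
Block 6, plot 5: block 6 has {4, 5, 6, 7} and plot 5 has {2, 3, 5, 6}, leaving only 1.
Block 6, plot 3: block 6 has {1, 4, 5, 6, 7} and plot 3 has {2, 4, 5, 6}, leaving only 3.
Block 6, plot 2: block 6 has {1, 3, 4, 5, 6, 7} and plot 2 has {1, 4, 5, 6, 7}, leaving only 2.
So block 6 reads: 5 2 3 4 1 6 7.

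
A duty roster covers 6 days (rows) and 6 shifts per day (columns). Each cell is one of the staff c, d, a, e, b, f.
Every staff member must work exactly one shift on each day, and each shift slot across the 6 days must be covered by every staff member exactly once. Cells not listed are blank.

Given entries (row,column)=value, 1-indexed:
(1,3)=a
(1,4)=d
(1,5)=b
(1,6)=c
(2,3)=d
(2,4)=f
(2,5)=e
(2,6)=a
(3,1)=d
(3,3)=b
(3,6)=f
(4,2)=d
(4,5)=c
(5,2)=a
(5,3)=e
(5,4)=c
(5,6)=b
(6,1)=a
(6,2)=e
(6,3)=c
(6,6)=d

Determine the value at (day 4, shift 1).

b

Day 1, shift 2: day 1 has {c, d, a, b} and shift 2 has {d, a, e}, leaving only f.
Day 1, shift 1: day 1 has {c, d, a, b, f} and shift 1 has {d, a}, leaving only e.
Day 3, shift 2: day 3 has {d, b, f} and shift 2 has {d, a, e, f}, leaving only c.
Day 2, shift 2: day 2 has {d, a, e, f} and shift 2 has {c, d, a, e, f}, leaving only b.
Day 2, shift 1: day 2 has {d, a, e, b, f} and shift 1 has {d, a, e}, leaving only c.
Day 3, shift 5: day 3 has {c, d, b, f} and shift 5 has {c, e, b}, leaving only a.
Day 3, shift 4: day 3 has {c, d, a, b, f} and shift 4 has {c, d, f}, leaving only e.
Day 4, shift 3: day 4 has {c, d} and shift 3 has {c, d, a, e, b}, leaving only f.
Day 4 already has {c, d, f} and shift 1 already has {c, d, a, e}, so day 4, shift 1 must be b.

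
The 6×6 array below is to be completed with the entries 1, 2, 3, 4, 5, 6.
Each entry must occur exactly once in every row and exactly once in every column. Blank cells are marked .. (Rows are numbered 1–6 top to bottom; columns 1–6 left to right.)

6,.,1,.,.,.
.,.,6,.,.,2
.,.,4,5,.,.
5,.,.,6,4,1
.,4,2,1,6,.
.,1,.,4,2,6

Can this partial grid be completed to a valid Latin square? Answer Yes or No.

Row 2, column 4: row 2 has {2, 6} and column 4 has {1, 4, 5, 6}, so it must be 3.
Row 1, column 4: row 1 has {1, 6} and column 4 has {1, 3, 4, 5, 6}, so it must be 2.
Row 2, column 2: row 2 has {2, 3, 6} and column 2 has {1, 4}, so it must be 5.
Row 1, column 2: row 1 has {1, 2, 6} and column 2 has {1, 4, 5}, so it must be 3.
Row 1, column 5: row 1 has {1, 2, 3, 6} and column 5 has {2, 4, 6}, so it must be 5.
Row 1, column 6: row 1 has {1, 2, 3, 5, 6} and column 6 has {1, 2, 6}, so it must be 4.
Row 2, column 5: row 2 has {2, 3, 5, 6} and column 5 has {2, 4, 5, 6}, so it must be 1.
Row 2, column 1: row 2 has {1, 2, 3, 5, 6} and column 1 has {5, 6}, so it must be 4.
Row 3, column 5: row 3 has {4, 5} and column 5 has {1, 2, 4, 5, 6}, so it must be 3.
Now row 3, column 6: row 3 together with column 6 already contain {1, 2, 3, 4, 5, 6} — every symbol — so nothing can go there. The grid has no valid completion.

No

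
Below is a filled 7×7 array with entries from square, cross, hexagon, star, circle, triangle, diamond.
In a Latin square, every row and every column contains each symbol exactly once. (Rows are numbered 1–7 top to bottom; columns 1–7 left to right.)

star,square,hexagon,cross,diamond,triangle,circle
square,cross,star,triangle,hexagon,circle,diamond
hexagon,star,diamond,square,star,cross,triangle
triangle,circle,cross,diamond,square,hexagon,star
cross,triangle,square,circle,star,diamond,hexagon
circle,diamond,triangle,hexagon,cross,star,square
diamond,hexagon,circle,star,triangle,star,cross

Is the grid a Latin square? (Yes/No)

No

Row 3 contains star twice (at columns 2 and 5); row 7 is also not a permutation.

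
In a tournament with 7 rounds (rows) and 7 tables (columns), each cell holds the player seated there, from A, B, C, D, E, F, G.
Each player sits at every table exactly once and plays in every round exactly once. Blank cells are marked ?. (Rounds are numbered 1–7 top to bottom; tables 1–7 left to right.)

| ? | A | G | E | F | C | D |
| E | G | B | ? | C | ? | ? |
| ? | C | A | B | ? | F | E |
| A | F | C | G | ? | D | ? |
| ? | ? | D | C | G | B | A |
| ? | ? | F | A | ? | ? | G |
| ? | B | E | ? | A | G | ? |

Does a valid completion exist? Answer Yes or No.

No round or table among the givens repeats a symbol, and propagating forced cells runs into no contradiction.
One valid completion exists (for instance, B A G E F C D / E G B D C A F / G C A B D F E / A F C G E D B / F E D C G B A / C D F A B E G / D B E F A G C).

Yes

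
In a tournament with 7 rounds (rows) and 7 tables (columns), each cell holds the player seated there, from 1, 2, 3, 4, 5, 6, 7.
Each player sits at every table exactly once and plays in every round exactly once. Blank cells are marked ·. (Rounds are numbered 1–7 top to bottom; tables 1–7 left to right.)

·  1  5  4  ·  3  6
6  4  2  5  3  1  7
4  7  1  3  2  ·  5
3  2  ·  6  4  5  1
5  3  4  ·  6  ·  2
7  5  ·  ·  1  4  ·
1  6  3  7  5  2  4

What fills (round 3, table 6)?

Round 3 already has {1, 2, 3, 4, 5, 7} and table 6 already has {1, 2, 3, 4, 5}, so round 3, table 6 must be 6.

6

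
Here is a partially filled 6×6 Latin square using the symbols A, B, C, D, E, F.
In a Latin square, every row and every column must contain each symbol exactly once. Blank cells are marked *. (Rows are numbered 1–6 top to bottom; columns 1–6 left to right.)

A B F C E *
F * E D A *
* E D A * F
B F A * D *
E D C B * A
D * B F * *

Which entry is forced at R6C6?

E

Row 1, column 6: row 1 has {A, B, C, E, F} and column 6 has {A, F}, leaving only D.
Row 2, column 2: row 2 has {A, D, E, F} and column 2 has {B, D, E, F}, leaving only C.
Row 2, column 6: row 2 has {A, C, D, E, F} and column 6 has {A, D, F}, leaving only B.
Row 3, column 1: row 3 has {A, D, E, F} and column 1 has {A, B, D, E, F}, leaving only C.
Row 3, column 5: row 3 has {A, C, D, E, F} and column 5 has {A, D, E}, leaving only B.
Row 4, column 4: row 4 has {A, B, D, F} and column 4 has {A, B, C, D, F}, leaving only E.
Row 4, column 6: row 4 has {A, B, D, E, F} and column 6 has {A, B, D, F}, leaving only C.
Row 6 already has {B, D, F} and column 6 already has {A, B, C, D, F}, so row 6, column 6 must be E.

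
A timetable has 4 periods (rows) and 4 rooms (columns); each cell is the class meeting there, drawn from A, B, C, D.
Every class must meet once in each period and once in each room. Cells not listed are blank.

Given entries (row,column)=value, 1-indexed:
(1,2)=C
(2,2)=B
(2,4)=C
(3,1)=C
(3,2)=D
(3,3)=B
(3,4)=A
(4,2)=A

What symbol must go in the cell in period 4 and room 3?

Period 4, room 3 is narrowed to {C, D}.
If it were D, then period 2, room 3 would be left with no valid symbol.
So period 4, room 3 must be C.

C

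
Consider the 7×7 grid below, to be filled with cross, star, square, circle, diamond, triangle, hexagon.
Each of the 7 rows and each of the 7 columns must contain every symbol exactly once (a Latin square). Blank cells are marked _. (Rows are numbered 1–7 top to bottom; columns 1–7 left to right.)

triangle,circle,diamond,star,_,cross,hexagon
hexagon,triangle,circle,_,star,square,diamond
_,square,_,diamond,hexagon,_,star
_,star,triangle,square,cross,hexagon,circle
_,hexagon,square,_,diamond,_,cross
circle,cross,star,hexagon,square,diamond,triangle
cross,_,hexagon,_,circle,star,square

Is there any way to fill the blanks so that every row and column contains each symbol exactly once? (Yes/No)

Row 1, column 5: row 1 together with column 5 already contain {cross, star, square, circle, diamond, triangle, hexagon} — every symbol — so nothing can go there. The grid has no valid completion.

No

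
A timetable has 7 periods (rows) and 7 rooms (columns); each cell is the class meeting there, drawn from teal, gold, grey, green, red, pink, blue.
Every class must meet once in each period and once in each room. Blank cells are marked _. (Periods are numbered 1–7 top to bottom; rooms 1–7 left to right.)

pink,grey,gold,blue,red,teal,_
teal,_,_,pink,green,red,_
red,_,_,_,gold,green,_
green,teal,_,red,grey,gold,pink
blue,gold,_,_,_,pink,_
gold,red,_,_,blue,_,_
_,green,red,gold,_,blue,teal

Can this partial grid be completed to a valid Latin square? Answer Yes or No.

No

Period 1, room 7: period 1 has {teal, gold, grey, red, pink, blue} and room 7 has {teal, pink}, so it must be green.
Period 2, room 2: period 2 has {teal, green, red, pink} and room 2 has {teal, gold, grey, green, red}, so it must be blue.
Period 2, room 3: period 2 has {teal, green, red, pink, blue} and room 3 has {gold, red}, so it must be grey.
Period 2, room 7: period 2 has {teal, grey, green, red, pink, blue} and room 7 has {teal, green, pink}, so it must be gold.
Period 3, room 2: period 3 has {gold, green, red} and room 2 has {teal, gold, grey, green, red, blue}, so it must be pink.
Period 4, room 3: period 4 has {teal, gold, grey, green, red, pink} and room 3 has {gold, grey, red}, so it must be blue.
Period 3, room 3: period 3 has {gold, green, red, pink} and room 3 has {gold, grey, red, blue}, so it must be teal.
Period 3, room 4: period 3 has {teal, gold, green, red, pink} and room 4 has {gold, red, pink, blue}, so it must be grey.
Period 3, room 7: period 3 has {teal, gold, grey, green, red, pink} and room 7 has {teal, gold, green, pink}, so it must be blue.
Period 5, room 3: period 5 has {gold, pink, blue} and room 3 has {teal, gold, grey, red, blue}, so it must be green.
Period 5, room 4: period 5 has {gold, green, pink, blue} and room 4 has {gold, grey, red, pink, blue}, so it must be teal.
Now period 5, room 5: period 5 together with room 5 already contain {teal, gold, grey, green, red, pink, blue} — every symbol — so nothing can go there. The grid has no valid completion.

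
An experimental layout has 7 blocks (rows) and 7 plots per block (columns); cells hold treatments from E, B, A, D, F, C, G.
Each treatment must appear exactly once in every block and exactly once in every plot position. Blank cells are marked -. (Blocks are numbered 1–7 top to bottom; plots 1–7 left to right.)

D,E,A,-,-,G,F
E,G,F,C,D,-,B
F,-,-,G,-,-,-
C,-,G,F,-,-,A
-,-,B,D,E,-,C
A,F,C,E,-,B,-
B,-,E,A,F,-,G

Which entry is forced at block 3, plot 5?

A

Block 1, plot 4: block 1 has {E, A, D, F, G} and plot 4 has {E, A, D, F, C, G}, leaving only B.
Block 1, plot 5: block 1 has {E, B, A, D, F, G} and plot 5 has {E, D, F}, leaving only C.
Block 2, plot 6: block 2 has {E, B, D, F, C, G} and plot 6 has {B, G}, leaving only A.
Block 3, plot 3: block 3 has {F, G} and plot 3 has {E, B, A, F, C, G}, leaving only D.
Block 3, plot 7: block 3 has {D, F, G} and plot 7 has {B, A, F, C, G}, leaving only E.
Block 3, plot 6: block 3 has {E, D, F, G} and plot 6 has {B, A, G}, leaving only C.
Block 4, plot 5: block 4 has {A, F, C, G} and plot 5 has {E, D, F, C}, leaving only B.
Block 3 already has {E, D, F, C, G} and plot 5 already has {E, B, D, F, C}, so block 3, plot 5 must be A.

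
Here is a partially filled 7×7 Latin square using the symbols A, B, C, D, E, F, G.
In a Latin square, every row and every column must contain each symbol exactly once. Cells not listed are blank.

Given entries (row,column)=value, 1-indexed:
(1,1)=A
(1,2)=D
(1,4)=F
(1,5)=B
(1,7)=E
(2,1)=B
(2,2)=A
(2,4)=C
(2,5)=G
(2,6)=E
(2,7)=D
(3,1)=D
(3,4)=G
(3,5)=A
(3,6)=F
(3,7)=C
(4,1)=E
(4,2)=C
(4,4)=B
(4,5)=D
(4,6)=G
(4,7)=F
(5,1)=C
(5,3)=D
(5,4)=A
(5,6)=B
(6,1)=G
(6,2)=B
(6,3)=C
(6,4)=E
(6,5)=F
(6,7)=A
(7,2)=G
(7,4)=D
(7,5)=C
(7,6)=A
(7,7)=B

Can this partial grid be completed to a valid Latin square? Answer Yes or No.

No row or column among the givens repeats a symbol, and propagating forced cells runs into no contradiction.
One valid completion exists (for instance, A D G F B C E / B A F C G E D / D E B G A F C / E C A B D G F / C F D A E B G / G B C E F D A / F G E D C A B).

Yes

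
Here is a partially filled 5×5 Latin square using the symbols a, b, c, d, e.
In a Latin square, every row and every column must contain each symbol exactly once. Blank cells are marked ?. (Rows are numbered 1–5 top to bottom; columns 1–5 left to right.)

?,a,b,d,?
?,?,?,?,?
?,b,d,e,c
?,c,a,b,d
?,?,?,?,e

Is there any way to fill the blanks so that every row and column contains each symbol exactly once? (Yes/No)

No

Row 1, column 5: row 1 together with column 5 already contain {a, b, c, d, e} — every symbol — so nothing can go there. The grid has no valid completion.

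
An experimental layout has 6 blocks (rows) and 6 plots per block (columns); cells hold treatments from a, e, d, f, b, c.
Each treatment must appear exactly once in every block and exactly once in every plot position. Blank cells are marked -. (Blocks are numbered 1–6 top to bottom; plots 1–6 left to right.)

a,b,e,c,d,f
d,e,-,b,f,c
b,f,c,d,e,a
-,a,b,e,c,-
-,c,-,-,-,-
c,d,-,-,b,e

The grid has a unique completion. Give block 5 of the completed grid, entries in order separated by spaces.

e c d f a b

Block 5, plot 5: block 5 has {c} and plot 5 has {e, d, f, b, c}, leaving only a.
Block 5, plot 4: block 5 has {a, c} and plot 4 has {e, d, b, c}, leaving only f.
Block 5, plot 1: block 5 has {a, f, c} and plot 1 has {a, d, b, c}, leaving only e.
Block 5, plot 3: block 5 has {a, e, f, c} and plot 3 has {e, b, c}, leaving only d.
Block 5, plot 6: block 5 has {a, e, d, f, c} and plot 6 has {a, e, f, c}, leaving only b.
So block 5 reads: e c d f a b.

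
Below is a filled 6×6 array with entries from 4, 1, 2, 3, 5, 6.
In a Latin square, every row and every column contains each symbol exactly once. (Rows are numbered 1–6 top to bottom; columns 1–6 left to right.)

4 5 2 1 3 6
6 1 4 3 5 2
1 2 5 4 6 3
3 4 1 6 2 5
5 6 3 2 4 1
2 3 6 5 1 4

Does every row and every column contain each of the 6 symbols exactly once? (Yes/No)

Each row is a permutation of the 6 symbols, and so is each column.

Yes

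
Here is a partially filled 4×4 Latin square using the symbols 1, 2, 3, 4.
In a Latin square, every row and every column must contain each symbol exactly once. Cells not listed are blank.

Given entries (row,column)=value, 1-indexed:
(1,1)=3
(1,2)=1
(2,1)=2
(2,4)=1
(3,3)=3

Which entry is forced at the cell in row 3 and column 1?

1

Row 2, column 3: row 2 has {1, 2} and column 3 has {3}, leaving only 4.
Row 1, column 3: row 1 has {1, 3} and column 3 has {3, 4}, leaving only 2.
Row 1, column 4: row 1 has {1, 2, 3} and column 4 has {1}, leaving only 4.
Row 2, column 2: row 2 has {1, 2, 4} and column 2 has {1}, leaving only 3.
Row 3, column 4: row 3 has {3} and column 4 has {1, 4}, leaving only 2.
Row 3, column 2: row 3 has {2, 3} and column 2 has {1, 3}, leaving only 4.
Row 3 already has {2, 3, 4} and column 1 already has {2, 3}, so row 3, column 1 must be 1.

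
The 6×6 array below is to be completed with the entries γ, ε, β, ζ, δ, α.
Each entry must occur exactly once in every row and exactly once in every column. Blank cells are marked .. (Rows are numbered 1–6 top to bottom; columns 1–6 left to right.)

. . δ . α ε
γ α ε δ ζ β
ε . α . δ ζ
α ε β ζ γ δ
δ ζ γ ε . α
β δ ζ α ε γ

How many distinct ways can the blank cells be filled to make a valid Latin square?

Row 1, column 1: eliminating its row and column leaves {ζ}.
Row 1, column 2: eliminating its row and column leaves {γ, β}.
Row 1, column 4: eliminating its row and column leaves {γ, β}.
Row 3, column 2: eliminating its row and column leaves {γ, β}.
Row 3, column 4: eliminating its row and column leaves {γ, β}.
Row 5, column 5: eliminating its row and column leaves {β}.
Enumerating the assignments across these blanks that avoid any row or column repeat gives 2 completions.

2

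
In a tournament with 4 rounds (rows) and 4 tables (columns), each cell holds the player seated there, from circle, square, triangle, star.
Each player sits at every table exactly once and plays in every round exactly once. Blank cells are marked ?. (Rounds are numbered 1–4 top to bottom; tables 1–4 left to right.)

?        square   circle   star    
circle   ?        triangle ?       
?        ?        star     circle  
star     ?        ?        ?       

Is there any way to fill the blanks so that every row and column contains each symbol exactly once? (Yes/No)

No round or table among the givens repeats a symbol, and propagating forced cells runs into no contradiction.
One valid completion exists (for instance, triangle square circle star / circle star triangle square / square triangle star circle / star circle square triangle).

Yes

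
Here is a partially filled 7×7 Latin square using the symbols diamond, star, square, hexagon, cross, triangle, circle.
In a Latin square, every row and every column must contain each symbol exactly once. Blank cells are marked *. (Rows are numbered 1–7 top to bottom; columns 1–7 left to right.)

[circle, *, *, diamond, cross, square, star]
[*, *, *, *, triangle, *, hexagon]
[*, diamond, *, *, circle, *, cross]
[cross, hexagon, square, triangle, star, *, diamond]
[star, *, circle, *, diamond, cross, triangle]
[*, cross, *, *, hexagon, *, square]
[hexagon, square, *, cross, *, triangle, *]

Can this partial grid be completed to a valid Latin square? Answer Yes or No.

No

Row 5, column 2: row 5 together with column 2 already contain {diamond, star, square, hexagon, cross, triangle, circle} — every symbol — so nothing can go there. The grid has no valid completion.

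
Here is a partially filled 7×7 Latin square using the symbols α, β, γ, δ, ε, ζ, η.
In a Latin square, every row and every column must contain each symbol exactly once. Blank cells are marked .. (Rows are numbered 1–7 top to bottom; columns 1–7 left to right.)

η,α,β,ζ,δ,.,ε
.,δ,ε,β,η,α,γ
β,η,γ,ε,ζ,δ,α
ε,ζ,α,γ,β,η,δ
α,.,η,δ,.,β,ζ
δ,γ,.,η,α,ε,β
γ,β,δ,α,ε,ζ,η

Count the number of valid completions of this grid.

Row 1, column 6: eliminating its row and column leaves {γ}.
Row 2, column 1: eliminating its row and column leaves {ζ}.
Row 5, column 2: eliminating its row and column leaves {ε}.
Row 5, column 5: eliminating its row and column leaves {γ}.
Row 6, column 3: eliminating its row and column leaves {ζ}.
Only one assignment across all blanks avoids any row or column repeat, giving 1 completion.

1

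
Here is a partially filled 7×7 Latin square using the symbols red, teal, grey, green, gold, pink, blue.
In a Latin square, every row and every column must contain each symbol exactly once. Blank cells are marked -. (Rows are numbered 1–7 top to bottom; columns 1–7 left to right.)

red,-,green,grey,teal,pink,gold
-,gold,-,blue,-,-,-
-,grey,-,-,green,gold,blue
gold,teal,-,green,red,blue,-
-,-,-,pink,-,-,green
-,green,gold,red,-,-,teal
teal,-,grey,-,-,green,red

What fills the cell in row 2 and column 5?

grey

Row 1, column 2: row 1 has {red, teal, grey, green, gold, pink} and column 2 has {teal, grey, green, gold}, leaving only blue.
Row 3, column 1: row 3 has {grey, green, gold, blue} and column 1 has {red, teal, gold}, leaving only pink.
Row 3, column 4: row 3 has {grey, green, gold, pink, blue} and column 4 has {red, grey, green, pink, blue}, leaving only teal.
Row 3, column 3: row 3 has {teal, grey, green, gold, pink, blue} and column 3 has {grey, green, gold}, leaving only red.
Row 4, column 3: row 4 has {red, teal, green, gold, blue} and column 3 has {red, grey, green, gold}, leaving only pink.
Row 2, column 3: row 2 has {gold, blue} and column 3 has {red, grey, green, gold, pink}, leaving only teal.
Row 4, column 7: row 4 has {red, teal, green, gold, pink, blue} and column 7 has {red, teal, green, gold, blue}, leaving only grey.
Row 2, column 7: row 2 has {teal, gold, blue} and column 7 has {red, teal, grey, green, gold, blue}, leaving only pink.
Row 2 already has {teal, gold, pink, blue} and column 5 already has {red, teal, green}, so row 2, column 5 must be grey.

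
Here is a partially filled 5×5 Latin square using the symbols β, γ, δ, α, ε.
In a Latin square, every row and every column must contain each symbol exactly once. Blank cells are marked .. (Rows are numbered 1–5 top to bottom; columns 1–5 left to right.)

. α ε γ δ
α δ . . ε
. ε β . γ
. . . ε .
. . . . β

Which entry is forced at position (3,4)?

Row 1, column 1: row 1 has {γ, δ, α, ε} and column 1 has {α}, leaving only β.
Row 2, column 3: row 2 has {δ, α, ε} and column 3 has {β, ε}, leaving only γ.
Row 2, column 4: row 2 has {γ, δ, α, ε} and column 4 has {γ, ε}, leaving only β.
Row 3, column 1: row 3 has {β, γ, ε} and column 1 has {β, α}, leaving only δ.
Row 3 already has {β, γ, δ, ε} and column 4 already has {β, γ, ε}, so row 3, column 4 must be α.

α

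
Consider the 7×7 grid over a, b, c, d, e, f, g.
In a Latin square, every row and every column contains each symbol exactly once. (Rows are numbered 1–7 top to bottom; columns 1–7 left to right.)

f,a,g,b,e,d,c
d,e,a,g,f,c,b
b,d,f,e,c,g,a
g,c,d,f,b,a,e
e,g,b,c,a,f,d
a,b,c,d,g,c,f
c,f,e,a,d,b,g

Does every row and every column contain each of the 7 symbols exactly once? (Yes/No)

Column 6 contains c twice (at rows 2 and 6), so it is not a permutation.

No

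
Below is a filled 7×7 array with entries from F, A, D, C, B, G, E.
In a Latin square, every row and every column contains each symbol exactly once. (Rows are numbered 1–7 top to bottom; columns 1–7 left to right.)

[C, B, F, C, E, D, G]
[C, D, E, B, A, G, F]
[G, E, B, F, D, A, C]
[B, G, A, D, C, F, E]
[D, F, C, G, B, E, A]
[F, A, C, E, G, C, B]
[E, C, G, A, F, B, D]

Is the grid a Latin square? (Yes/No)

No

Row 1 contains C twice (at columns 1 and 4); row 6 is also not a permutation.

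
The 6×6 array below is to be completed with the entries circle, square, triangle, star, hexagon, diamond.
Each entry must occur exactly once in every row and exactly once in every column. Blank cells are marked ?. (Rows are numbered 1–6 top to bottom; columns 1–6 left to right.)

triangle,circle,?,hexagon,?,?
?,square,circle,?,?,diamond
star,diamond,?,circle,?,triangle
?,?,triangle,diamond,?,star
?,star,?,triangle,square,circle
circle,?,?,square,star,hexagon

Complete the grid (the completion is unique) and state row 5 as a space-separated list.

diamond star hexagon triangle square circle

Row 1, column 5: row 1 has {circle, triangle, hexagon} and column 5 has {square, star}, leaving only diamond.
Row 1, column 6: row 1 has {circle, triangle, hexagon, diamond} and column 6 has {circle, triangle, star, hexagon, diamond}, leaving only square.
Row 1, column 3: row 1 has {circle, square, triangle, hexagon, diamond} and column 3 has {circle, triangle}, leaving only star.
Row 2, column 1: row 2 has {circle, square, diamond} and column 1 has {circle, triangle, star}, leaving only hexagon.
Row 5, column 1: row 5 has {circle, square, triangle, star} and column 1 has {circle, triangle, star, hexagon}, leaving only diamond.
Row 5, column 3: row 5 has {circle, square, triangle, star, diamond} and column 3 has {circle, triangle, star}, leaving only hexagon.
So row 5 reads: diamond star hexagon triangle square circle.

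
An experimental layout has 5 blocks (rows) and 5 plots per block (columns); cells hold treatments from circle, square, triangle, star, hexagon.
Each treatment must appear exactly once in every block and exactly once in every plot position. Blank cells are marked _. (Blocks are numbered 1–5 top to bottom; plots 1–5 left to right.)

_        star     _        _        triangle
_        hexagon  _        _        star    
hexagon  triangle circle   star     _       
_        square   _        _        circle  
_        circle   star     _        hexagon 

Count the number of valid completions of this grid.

3

Block 1, plot 1: eliminating its block and plot leaves {circle, square}.
Block 1, plot 3: eliminating its block and plot leaves {square, hexagon}.
Block 1, plot 4: eliminating its block and plot leaves {circle, square, hexagon}.
Block 2, plot 1: eliminating its block and plot leaves {circle, square, triangle}.
Block 2, plot 3: eliminating its block and plot leaves {square, triangle}.
Block 2, plot 4: eliminating its block and plot leaves {circle, square, triangle}.
Block 3, plot 5: eliminating its block and plot leaves {square}.
Block 4, plot 1: eliminating its block and plot leaves {triangle, star}.
Block 4, plot 3: eliminating its block and plot leaves {triangle, hexagon}.
Block 4, plot 4: eliminating its block and plot leaves {triangle, hexagon}.
Block 5, plot 1: eliminating its block and plot leaves {square, triangle}.
Block 5, plot 4: eliminating its block and plot leaves {square, triangle}.
Enumerating the assignments across these blanks that avoid any block or plot repeat gives 3 completions.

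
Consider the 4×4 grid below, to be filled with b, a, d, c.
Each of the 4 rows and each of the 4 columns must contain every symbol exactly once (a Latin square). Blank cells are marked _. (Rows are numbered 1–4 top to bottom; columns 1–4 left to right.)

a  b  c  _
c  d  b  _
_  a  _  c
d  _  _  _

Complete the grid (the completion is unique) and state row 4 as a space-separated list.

d c a b

Row 4, column 2: row 4 has {d} and column 2 has {b, a, d}, leaving only c.
Row 4, column 3: row 4 has {d, c} and column 3 has {b, c}, leaving only a.
Row 4, column 4: row 4 has {a, d, c} and column 4 has {c}, leaving only b.
So row 4 reads: d c a b.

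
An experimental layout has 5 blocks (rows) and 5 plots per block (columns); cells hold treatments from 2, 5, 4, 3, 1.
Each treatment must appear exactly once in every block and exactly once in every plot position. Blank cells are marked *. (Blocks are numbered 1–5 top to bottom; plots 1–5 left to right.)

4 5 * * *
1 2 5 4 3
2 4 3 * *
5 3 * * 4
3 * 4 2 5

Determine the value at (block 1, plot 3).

1

Block 3, plot 5: block 3 has {2, 4, 3} and plot 5 has {5, 4, 3}, leaving only 1.
Block 1, plot 5: block 1 has {5, 4} and plot 5 has {5, 4, 3, 1}, leaving only 2.
Block 1 already has {2, 5, 4} and plot 3 already has {5, 4, 3}, so block 1, plot 3 must be 1.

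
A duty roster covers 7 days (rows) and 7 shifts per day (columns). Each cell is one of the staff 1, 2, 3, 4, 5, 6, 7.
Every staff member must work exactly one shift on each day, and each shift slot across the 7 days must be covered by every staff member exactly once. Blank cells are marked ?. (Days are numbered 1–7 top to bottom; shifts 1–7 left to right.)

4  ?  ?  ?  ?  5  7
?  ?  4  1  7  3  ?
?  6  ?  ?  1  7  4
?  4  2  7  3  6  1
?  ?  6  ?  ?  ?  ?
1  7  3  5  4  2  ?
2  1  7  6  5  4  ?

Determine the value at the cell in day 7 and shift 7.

3

Day 7 already has {1, 2, 4, 5, 6, 7} and shift 7 already has {1, 4, 7}, so day 7, shift 7 must be 3.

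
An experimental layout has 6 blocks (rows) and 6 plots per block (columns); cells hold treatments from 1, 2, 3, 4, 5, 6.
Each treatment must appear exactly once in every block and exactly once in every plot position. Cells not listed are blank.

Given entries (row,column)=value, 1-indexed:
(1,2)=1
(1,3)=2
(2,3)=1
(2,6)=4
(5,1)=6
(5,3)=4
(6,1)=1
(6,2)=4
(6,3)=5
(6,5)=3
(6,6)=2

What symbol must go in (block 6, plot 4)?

6

Block 6 already has {1, 2, 3, 4, 5} and plot 4 already has {}, so block 6, plot 4 must be 6.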